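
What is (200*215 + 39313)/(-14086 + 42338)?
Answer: 11759/4036 ≈ 2.9135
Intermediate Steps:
(200*215 + 39313)/(-14086 + 42338) = (43000 + 39313)/28252 = 82313*(1/28252) = 11759/4036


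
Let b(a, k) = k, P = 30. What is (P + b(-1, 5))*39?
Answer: 1365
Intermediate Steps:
(P + b(-1, 5))*39 = (30 + 5)*39 = 35*39 = 1365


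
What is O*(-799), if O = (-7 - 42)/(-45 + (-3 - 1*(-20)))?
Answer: -5593/4 ≈ -1398.3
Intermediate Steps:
O = 7/4 (O = -49/(-45 + (-3 + 20)) = -49/(-45 + 17) = -49/(-28) = -49*(-1/28) = 7/4 ≈ 1.7500)
O*(-799) = (7/4)*(-799) = -5593/4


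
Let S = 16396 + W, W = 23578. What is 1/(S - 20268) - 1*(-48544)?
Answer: 956608065/19706 ≈ 48544.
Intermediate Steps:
S = 39974 (S = 16396 + 23578 = 39974)
1/(S - 20268) - 1*(-48544) = 1/(39974 - 20268) - 1*(-48544) = 1/19706 + 48544 = 956608065/19706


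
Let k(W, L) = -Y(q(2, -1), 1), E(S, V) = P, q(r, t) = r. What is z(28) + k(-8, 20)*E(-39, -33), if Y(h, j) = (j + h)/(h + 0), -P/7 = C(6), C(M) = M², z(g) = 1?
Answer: 379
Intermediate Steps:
P = -252 (P = -7*6² = -7*36 = -252)
Y(h, j) = (h + j)/h
E(S, V) = -252
k(W, L) = -3/2 (k(W, L) = -(2 + 1)/2 = -3/2)
z(28) + k(-8, 20)*E(-39, -33) = 1 - 3/2*(-252) = 1 + 378 = 379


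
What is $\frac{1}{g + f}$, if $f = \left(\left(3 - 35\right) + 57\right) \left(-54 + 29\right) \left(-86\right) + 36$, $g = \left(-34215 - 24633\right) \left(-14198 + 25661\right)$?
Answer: $- \frac{1}{674520838} \approx -1.4825 \cdot 10^{-9}$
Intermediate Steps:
$g = -674574624$ ($g = \left(-58848\right) 11463 = -674574624$)
$f = 53786$ ($f = \left(\left(3 - 35\right) + 57\right) \left(-25\right) \left(-86\right) + 36 = \left(-32 + 57\right) \left(-25\right) \left(-86\right) + 36 = 25 \left(-25\right) \left(-86\right) + 36 = \left(-625\right) \left(-86\right) + 36 = 53750 + 36 = 53786$)
$\frac{1}{g + f} = \frac{1}{-674574624 + 53786} = \frac{1}{-674520838} = - \frac{1}{674520838}$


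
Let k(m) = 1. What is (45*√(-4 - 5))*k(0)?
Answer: 135*I ≈ 135.0*I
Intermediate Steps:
(45*√(-4 - 5))*k(0) = (45*√(-4 - 5))*1 = (45*√(-9))*1 = (45*(3*I))*1 = (135*I)*1 = 135*I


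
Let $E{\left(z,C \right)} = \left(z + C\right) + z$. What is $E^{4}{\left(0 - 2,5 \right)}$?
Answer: $1$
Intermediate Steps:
$E{\left(z,C \right)} = C + 2 z$ ($E{\left(z,C \right)} = \left(C + z\right) + z = C + 2 z$)
$E^{4}{\left(0 - 2,5 \right)} = \left(5 + 2 \left(0 - 2\right)\right)^{4} = \left(5 + 2 \left(-2\right)\right)^{4} = \left(5 - 4\right)^{4} = 1^{4} = 1$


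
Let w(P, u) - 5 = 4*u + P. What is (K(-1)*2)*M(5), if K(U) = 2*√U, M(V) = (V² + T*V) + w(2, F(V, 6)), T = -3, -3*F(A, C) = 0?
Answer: 68*I ≈ 68.0*I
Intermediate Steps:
F(A, C) = 0 (F(A, C) = -⅓*0 = 0)
w(P, u) = 5 + P + 4*u (w(P, u) = 5 + (4*u + P) = 5 + (P + 4*u) = 5 + P + 4*u)
M(V) = 7 + V² - 3*V (M(V) = (V² - 3*V) + (5 + 2 + 4*0) = (V² - 3*V) + (5 + 2 + 0) = (V² - 3*V) + 7 = 7 + V² - 3*V)
(K(-1)*2)*M(5) = ((2*√(-1))*2)*(7 + 5² - 3*5) = ((2*I)*2)*(7 + 25 - 15) = (4*I)*17 = 68*I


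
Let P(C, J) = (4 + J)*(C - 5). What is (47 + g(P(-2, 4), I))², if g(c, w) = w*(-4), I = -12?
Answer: 9025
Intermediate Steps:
P(C, J) = (-5 + C)*(4 + J) (P(C, J) = (4 + J)*(-5 + C) = (-5 + C)*(4 + J))
g(c, w) = -4*w
(47 + g(P(-2, 4), I))² = (47 - 4*(-12))² = (47 + 48)² = 95² = 9025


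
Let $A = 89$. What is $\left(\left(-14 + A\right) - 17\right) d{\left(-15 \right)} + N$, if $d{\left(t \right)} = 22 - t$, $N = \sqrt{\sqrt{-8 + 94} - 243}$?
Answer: $2146 + \sqrt{-243 + \sqrt{86}} \approx 2146.0 + 15.288 i$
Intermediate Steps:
$N = \sqrt{-243 + \sqrt{86}}$ ($N = \sqrt{\sqrt{86} - 243} = \sqrt{-243 + \sqrt{86}} \approx 15.288 i$)
$\left(\left(-14 + A\right) - 17\right) d{\left(-15 \right)} + N = \left(\left(-14 + 89\right) - 17\right) \left(22 - -15\right) + \sqrt{-243 + \sqrt{86}} = \left(75 - 17\right) \left(22 + 15\right) + \sqrt{-243 + \sqrt{86}} = 58 \cdot 37 + \sqrt{-243 + \sqrt{86}} = 2146 + \sqrt{-243 + \sqrt{86}}$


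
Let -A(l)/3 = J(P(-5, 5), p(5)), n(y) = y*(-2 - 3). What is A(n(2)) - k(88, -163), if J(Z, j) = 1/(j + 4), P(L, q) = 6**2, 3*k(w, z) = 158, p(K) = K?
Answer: -53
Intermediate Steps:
k(w, z) = 158/3 (k(w, z) = (1/3)*158 = 158/3)
P(L, q) = 36
J(Z, j) = 1/(4 + j)
n(y) = -5*y (n(y) = y*(-5) = -5*y)
A(l) = -1/3 (A(l) = -3/(4 + 5) = -3/9 = -3*1/9 = -1/3)
A(n(2)) - k(88, -163) = -1/3 - 1*158/3 = -1/3 - 158/3 = -53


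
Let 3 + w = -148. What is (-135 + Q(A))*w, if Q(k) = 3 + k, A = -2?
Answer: 20234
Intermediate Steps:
w = -151 (w = -3 - 148 = -151)
(-135 + Q(A))*w = (-135 + (3 - 2))*(-151) = (-135 + 1)*(-151) = -134*(-151) = 20234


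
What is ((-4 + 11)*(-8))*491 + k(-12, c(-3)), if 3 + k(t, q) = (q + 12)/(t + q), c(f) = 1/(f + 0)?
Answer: -1017498/37 ≈ -27500.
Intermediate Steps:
c(f) = 1/f
k(t, q) = -3 + (12 + q)/(q + t) (k(t, q) = -3 + (q + 12)/(t + q) = -3 + (12 + q)/(q + t))
((-4 + 11)*(-8))*491 + k(-12, c(-3)) = ((-4 + 11)*(-8))*491 + (12 - 3*(-12) - 2/(-3))/(1/(-3) - 12) = (7*(-8))*491 + (12 + 36 - 2*(-⅓))/(-⅓ - 12) = -56*491 + (12 + 36 + ⅔)/(-37/3) = -27496 - 3/37*146/3 = -27496 - 146/37 = -1017498/37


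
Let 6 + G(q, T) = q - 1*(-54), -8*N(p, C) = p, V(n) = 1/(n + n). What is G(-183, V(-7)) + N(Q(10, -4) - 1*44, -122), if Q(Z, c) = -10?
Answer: -513/4 ≈ -128.25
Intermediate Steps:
V(n) = 1/(2*n)
N(p, C) = -p/8
G(q, T) = 48 + q (G(q, T) = -6 + (q - 1*(-54)) = -6 + (q + 54) = -6 + (54 + q) = 48 + q)
G(-183, V(-7)) + N(Q(10, -4) - 1*44, -122) = (48 - 183) - (-10 - 1*44)/8 = -135 - (-10 - 44)/8 = -135 - ⅛*(-54) = -135 + 27/4 = -513/4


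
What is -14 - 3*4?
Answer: -26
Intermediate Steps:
-14 - 3*4 = -14 - 12 = -26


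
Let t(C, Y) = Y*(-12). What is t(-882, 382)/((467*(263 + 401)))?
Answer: -573/38761 ≈ -0.014783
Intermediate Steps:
t(C, Y) = -12*Y
t(-882, 382)/((467*(263 + 401))) = (-12*382)/((467*(263 + 401))) = -4584/(467*664) = -4584/310088 = -4584*1/310088 = -573/38761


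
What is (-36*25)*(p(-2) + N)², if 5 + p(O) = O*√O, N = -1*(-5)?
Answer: 7200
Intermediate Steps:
N = 5
p(O) = -5 + O^(3/2) (p(O) = -5 + O*√O = -5 + O^(3/2))
(-36*25)*(p(-2) + N)² = (-36*25)*((-5 + (-2)^(3/2)) + 5)² = -900*((-5 - 2*I*√2) + 5)² = -900*(-2*I*√2)² = -900*(-8) = 7200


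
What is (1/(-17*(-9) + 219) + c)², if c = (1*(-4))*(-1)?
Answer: 2217121/138384 ≈ 16.022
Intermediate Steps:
c = 4 (c = -4*(-1) = 4)
(1/(-17*(-9) + 219) + c)² = (1/(-17*(-9) + 219) + 4)² = (1/(153 + 219) + 4)² = (1/372 + 4)² = (1489/372)² = 2217121/138384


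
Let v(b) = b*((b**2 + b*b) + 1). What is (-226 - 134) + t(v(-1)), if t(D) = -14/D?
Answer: -1066/3 ≈ -355.33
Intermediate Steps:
v(b) = b*(1 + 2*b**2) (v(b) = b*((b**2 + b**2) + 1) = b*(2*b**2 + 1) = b*(1 + 2*b**2))
(-226 - 134) + t(v(-1)) = (-226 - 134) - 14/(-1 + 2*(-1)**3) = -360 - 14/(-1 + 2*(-1)) = -360 - 14/(-1 - 2) = -360 - 14/(-3) = -360 - 14*(-1/3) = -360 + 14/3 = -1066/3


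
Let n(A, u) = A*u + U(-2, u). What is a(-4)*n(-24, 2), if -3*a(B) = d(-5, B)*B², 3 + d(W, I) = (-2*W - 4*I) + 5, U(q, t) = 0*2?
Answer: 7168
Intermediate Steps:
U(q, t) = 0
n(A, u) = A*u (n(A, u) = A*u + 0 = A*u)
d(W, I) = 2 - 4*I - 2*W (d(W, I) = -3 + ((-2*W - 4*I) + 5) = -3 + ((-4*I - 2*W) + 5) = -3 + (5 - 4*I - 2*W) = 2 - 4*I - 2*W)
a(B) = -B²*(12 - 4*B)/3 (a(B) = -(2 - 4*B - 2*(-5))*B²/3 = -(2 - 4*B + 10)*B²/3 = -(12 - 4*B)*B²/3 = -B²*(12 - 4*B)/3)
a(-4)*n(-24, 2) = ((4/3)*(-4)²*(-3 - 4))*(-24*2) = ((4/3)*16*(-7))*(-48) = -448/3*(-48) = 7168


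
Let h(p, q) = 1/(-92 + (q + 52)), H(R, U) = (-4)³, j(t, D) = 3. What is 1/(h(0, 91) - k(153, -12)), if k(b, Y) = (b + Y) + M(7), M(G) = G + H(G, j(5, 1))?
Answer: -51/4283 ≈ -0.011908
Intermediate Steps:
H(R, U) = -64
M(G) = -64 + G (M(G) = G - 64 = -64 + G)
h(p, q) = 1/(-40 + q) (h(p, q) = 1/(-92 + (52 + q)) = 1/(-40 + q))
k(b, Y) = -57 + Y + b (k(b, Y) = (b + Y) + (-64 + 7) = (Y + b) - 57 = -57 + Y + b)
1/(h(0, 91) - k(153, -12)) = 1/(1/(-40 + 91) - (-57 - 12 + 153)) = 1/(1/51 - 1*84) = 1/(1/51 - 84) = 1/(-4283/51) = -51/4283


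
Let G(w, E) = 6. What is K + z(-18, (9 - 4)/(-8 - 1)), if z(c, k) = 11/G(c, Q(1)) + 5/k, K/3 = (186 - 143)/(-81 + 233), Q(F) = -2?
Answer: -2881/456 ≈ -6.3180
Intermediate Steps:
K = 129/152 (K = 3*((186 - 143)/(-81 + 233)) = 3*(43/152) = 129/152 ≈ 0.84868)
z(c, k) = 11/6 + 5/k
K + z(-18, (9 - 4)/(-8 - 1)) = 129/152 + (11/6 + 5/(((9 - 4)/(-8 - 1)))) = 129/152 + (11/6 + 5/((5/(-9)))) = 129/152 + (11/6 + 5/((5*(-1/9)))) = 129/152 + (11/6 + 5/(-5/9)) = 129/152 + (11/6 + 5*(-9/5)) = 129/152 + (11/6 - 9) = 129/152 - 43/6 = -2881/456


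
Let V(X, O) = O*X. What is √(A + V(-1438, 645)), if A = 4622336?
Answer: √3694826 ≈ 1922.2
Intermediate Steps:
√(A + V(-1438, 645)) = √(4622336 + 645*(-1438)) = √(4622336 - 927510) = √3694826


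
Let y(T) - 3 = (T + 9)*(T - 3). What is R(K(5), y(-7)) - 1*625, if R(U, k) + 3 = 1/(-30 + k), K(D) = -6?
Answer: -29517/47 ≈ -628.02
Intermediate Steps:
y(T) = 3 + (-3 + T)*(9 + T) (y(T) = 3 + (T + 9)*(T - 3) = 3 + (9 + T)*(-3 + T) = 3 + (-3 + T)*(9 + T))
R(U, k) = -3 + 1/(-30 + k)
R(K(5), y(-7)) - 1*625 = (91 - 3*(-24 + (-7)² + 6*(-7)))/(-30 + (-24 + (-7)² + 6*(-7))) - 1*625 = (91 - 3*(-24 + 49 - 42))/(-30 + (-24 + 49 - 42)) - 625 = (91 - 3*(-17))/(-30 - 17) - 625 = (91 + 51)/(-47) - 625 = -1/47*142 - 625 = -142/47 - 625 = -29517/47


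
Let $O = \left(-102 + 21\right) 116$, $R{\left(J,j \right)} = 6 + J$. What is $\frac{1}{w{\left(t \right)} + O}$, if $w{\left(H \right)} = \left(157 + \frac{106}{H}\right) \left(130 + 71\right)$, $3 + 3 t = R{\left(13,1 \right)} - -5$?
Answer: $\frac{7}{176433} \approx 3.9675 \cdot 10^{-5}$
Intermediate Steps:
$O = -9396$ ($O = \left(-81\right) 116 = -9396$)
$t = 7$ ($t = -1 + \frac{\left(6 + 13\right) - -5}{3} = -1 + \frac{19 + 5}{3} = -1 + \frac{1}{3} \cdot 24 = -1 + 8 = 7$)
$w{\left(H \right)} = 31557 + \frac{21306}{H}$ ($w{\left(H \right)} = \left(157 + \frac{106}{H}\right) 201 = 31557 + \frac{21306}{H}$)
$\frac{1}{w{\left(t \right)} + O} = \frac{1}{\left(31557 + \frac{21306}{7}\right) - 9396} = \frac{1}{\frac{242205}{7} - 9396} = \frac{1}{\frac{176433}{7}} = \frac{7}{176433}$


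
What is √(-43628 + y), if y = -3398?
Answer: I*√47026 ≈ 216.85*I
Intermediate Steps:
√(-43628 + y) = √(-43628 - 3398) = √(-47026) = I*√47026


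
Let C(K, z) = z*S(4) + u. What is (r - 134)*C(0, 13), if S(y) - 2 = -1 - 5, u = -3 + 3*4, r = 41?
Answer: 3999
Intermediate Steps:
u = 9 (u = -3 + 12 = 9)
S(y) = -4 (S(y) = 2 + (-1 - 5) = 2 - 6 = -4)
C(K, z) = 9 - 4*z (C(K, z) = z*(-4) + 9 = -4*z + 9 = 9 - 4*z)
(r - 134)*C(0, 13) = (41 - 134)*(9 - 4*13) = -93*(9 - 52) = -93*(-43) = 3999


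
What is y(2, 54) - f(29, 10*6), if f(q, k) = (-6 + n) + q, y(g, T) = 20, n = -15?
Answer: 12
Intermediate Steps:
f(q, k) = -21 + q (f(q, k) = (-6 - 15) + q = -21 + q)
y(2, 54) - f(29, 10*6) = 20 - (-21 + 29) = 20 - 1*8 = 20 - 8 = 12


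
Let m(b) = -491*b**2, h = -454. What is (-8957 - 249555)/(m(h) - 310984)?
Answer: 64628/25378485 ≈ 0.0025466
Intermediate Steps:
(-8957 - 249555)/(m(h) - 310984) = (-8957 - 249555)/(-491*(-454)**2 - 310984) = -258512/(-491*206116 - 310984) = -258512/(-101202956 - 310984) = -258512/(-101513940) = -258512*(-1/101513940) = 64628/25378485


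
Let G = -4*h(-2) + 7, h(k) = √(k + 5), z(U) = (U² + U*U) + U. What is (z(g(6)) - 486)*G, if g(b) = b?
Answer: -2856 + 1632*√3 ≈ -29.293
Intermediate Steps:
z(U) = U + 2*U² (z(U) = (U² + U²) + U = 2*U² + U = U + 2*U²)
h(k) = √(5 + k)
G = 7 - 4*√3 (G = -4*√(5 - 2) + 7 = -4*√3 + 7 = 7 - 4*√3 ≈ 0.071797)
(z(g(6)) - 486)*G = (6*(1 + 2*6) - 486)*(7 - 4*√3) = (6*(1 + 12) - 486)*(7 - 4*√3) = (6*13 - 486)*(7 - 4*√3) = (78 - 486)*(7 - 4*√3) = -408*(7 - 4*√3) = -2856 + 1632*√3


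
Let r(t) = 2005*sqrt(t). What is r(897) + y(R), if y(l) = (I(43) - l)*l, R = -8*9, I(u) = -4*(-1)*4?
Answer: -6336 + 2005*sqrt(897) ≈ 53714.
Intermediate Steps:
I(u) = 16 (I(u) = 4*4 = 16)
R = -72
y(l) = l*(16 - l) (y(l) = (16 - l)*l = l*(16 - l))
r(897) + y(R) = 2005*sqrt(897) - 72*(16 - 1*(-72)) = 2005*sqrt(897) - 72*(16 + 72) = 2005*sqrt(897) - 72*88 = 2005*sqrt(897) - 6336 = -6336 + 2005*sqrt(897)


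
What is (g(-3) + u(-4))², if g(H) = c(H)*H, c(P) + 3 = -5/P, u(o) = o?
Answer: 0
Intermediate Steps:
c(P) = -3 - 5/P
g(H) = H*(-3 - 5/H) (g(H) = (-3 - 5/H)*H = H*(-3 - 5/H))
(g(-3) + u(-4))² = ((-5 - 3*(-3)) - 4)² = ((-5 + 9) - 4)² = (4 - 4)² = 0² = 0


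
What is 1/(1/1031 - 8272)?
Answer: -1031/8528431 ≈ -0.00012089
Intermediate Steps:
1/(1/1031 - 8272) = 1/(-8528431/1031) = -1031/8528431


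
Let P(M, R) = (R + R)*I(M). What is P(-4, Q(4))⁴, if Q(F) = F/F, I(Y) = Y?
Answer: 4096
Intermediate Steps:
Q(F) = 1
P(M, R) = 2*M*R (P(M, R) = (R + R)*M = (2*R)*M = 2*M*R)
P(-4, Q(4))⁴ = (2*(-4)*1)⁴ = (-8)⁴ = 4096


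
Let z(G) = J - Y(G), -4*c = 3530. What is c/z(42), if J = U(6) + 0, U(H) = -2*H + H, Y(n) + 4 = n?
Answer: 1765/88 ≈ 20.057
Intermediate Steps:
Y(n) = -4 + n
c = -1765/2 (c = -1/4*3530 = -1765/2 ≈ -882.50)
U(H) = -H
J = -6 (J = -1*6 + 0 = -6 + 0 = -6)
z(G) = -2 - G (z(G) = -6 - (-4 + G) = -6 + (4 - G) = -2 - G)
c/z(42) = -1765/(2*(-2 - 1*42)) = -1765/(2*(-2 - 42)) = -1765/2/(-44) = -1765/2*(-1/44) = 1765/88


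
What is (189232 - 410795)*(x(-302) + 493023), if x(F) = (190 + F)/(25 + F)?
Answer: -30258301235929/277 ≈ -1.0924e+11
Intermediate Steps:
x(F) = (190 + F)/(25 + F)
(189232 - 410795)*(x(-302) + 493023) = (189232 - 410795)*((190 - 302)/(25 - 302) + 493023) = -221563*(-112/(-277) + 493023) = -221563*(-1/277*(-112) + 493023) = -221563*(112/277 + 493023) = -221563*136567483/277 = -30258301235929/277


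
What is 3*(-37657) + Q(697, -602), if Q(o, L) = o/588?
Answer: -66426251/588 ≈ -1.1297e+5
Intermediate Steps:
Q(o, L) = o/588 (Q(o, L) = o*(1/588) = o/588)
3*(-37657) + Q(697, -602) = 3*(-37657) + (1/588)*697 = -112971 + 697/588 = -66426251/588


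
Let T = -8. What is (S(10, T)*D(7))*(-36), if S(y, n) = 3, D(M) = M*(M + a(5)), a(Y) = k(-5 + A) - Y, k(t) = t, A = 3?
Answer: 0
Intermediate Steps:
a(Y) = -2 - Y (a(Y) = (-5 + 3) - Y = -2 - Y)
D(M) = M*(-7 + M) (D(M) = M*(M + (-2 - 1*5)) = M*(M + (-2 - 5)) = M*(M - 7) = M*(-7 + M))
(S(10, T)*D(7))*(-36) = (3*(7*(-7 + 7)))*(-36) = (3*(7*0))*(-36) = (3*0)*(-36) = 0*(-36) = 0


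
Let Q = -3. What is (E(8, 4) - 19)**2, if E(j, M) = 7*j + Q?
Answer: 1156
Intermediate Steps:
E(j, M) = -3 + 7*j (E(j, M) = 7*j - 3 = -3 + 7*j)
(E(8, 4) - 19)**2 = ((-3 + 7*8) - 19)**2 = ((-3 + 56) - 19)**2 = (53 - 19)**2 = 34**2 = 1156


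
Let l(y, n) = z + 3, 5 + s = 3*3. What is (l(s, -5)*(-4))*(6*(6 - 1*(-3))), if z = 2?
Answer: -1080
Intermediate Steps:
s = 4 (s = -5 + 3*3 = -5 + 9 = 4)
l(y, n) = 5 (l(y, n) = 2 + 3 = 5)
(l(s, -5)*(-4))*(6*(6 - 1*(-3))) = (5*(-4))*(6*(6 - 1*(-3))) = -120*(6 + 3) = -120*9 = -20*54 = -1080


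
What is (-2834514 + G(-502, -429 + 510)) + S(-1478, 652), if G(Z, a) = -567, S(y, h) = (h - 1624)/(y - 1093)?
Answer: -2429664093/857 ≈ -2.8351e+6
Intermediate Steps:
S(y, h) = (-1624 + h)/(-1093 + y)
(-2834514 + G(-502, -429 + 510)) + S(-1478, 652) = (-2834514 - 567) + (-1624 + 652)/(-1093 - 1478) = -2835081 - 972/(-2571) = -2835081 - 1/2571*(-972) = -2835081 + 324/857 = -2429664093/857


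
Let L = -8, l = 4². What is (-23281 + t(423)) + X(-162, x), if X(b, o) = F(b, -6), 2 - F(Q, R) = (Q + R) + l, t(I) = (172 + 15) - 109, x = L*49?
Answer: -23049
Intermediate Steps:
l = 16
x = -392 (x = -8*49 = -392)
t(I) = 78 (t(I) = 187 - 109 = 78)
F(Q, R) = -14 - Q - R (F(Q, R) = 2 - ((Q + R) + 16) = 2 - (16 + Q + R) = 2 + (-16 - Q - R) = -14 - Q - R)
X(b, o) = -8 - b (X(b, o) = -14 - b - 1*(-6) = -14 - b + 6 = -8 - b)
(-23281 + t(423)) + X(-162, x) = (-23281 + 78) + (-8 - 1*(-162)) = -23203 + (-8 + 162) = -23203 + 154 = -23049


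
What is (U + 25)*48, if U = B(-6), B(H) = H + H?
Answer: 624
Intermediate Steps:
B(H) = 2*H
U = -12 (U = 2*(-6) = -12)
(U + 25)*48 = (-12 + 25)*48 = 13*48 = 624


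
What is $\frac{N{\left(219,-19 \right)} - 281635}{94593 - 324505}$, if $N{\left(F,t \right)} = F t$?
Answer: $\frac{71449}{57478} \approx 1.2431$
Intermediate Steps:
$\frac{N{\left(219,-19 \right)} - 281635}{94593 - 324505} = \frac{219 \left(-19\right) - 281635}{94593 - 324505} = \frac{-4161 - 281635}{-229912} = \left(-285796\right) \left(- \frac{1}{229912}\right) = \frac{71449}{57478}$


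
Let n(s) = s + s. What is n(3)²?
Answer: 36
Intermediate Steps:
n(s) = 2*s
n(3)² = (2*3)² = 6² = 36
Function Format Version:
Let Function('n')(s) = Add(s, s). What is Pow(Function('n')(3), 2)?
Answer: 36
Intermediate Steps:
Function('n')(s) = Mul(2, s)
Pow(Function('n')(3), 2) = Pow(Mul(2, 3), 2) = Pow(6, 2) = 36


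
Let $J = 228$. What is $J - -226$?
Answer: $454$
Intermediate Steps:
$J - -226 = 228 - -226 = 228 + 226 = 454$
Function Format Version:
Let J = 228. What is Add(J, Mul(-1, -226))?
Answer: 454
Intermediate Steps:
Add(J, Mul(-1, -226)) = Add(228, Mul(-1, -226)) = Add(228, 226) = 454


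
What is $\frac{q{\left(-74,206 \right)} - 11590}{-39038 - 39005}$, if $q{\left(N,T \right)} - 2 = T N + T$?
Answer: $\frac{26626}{78043} \approx 0.34117$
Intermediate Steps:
$q{\left(N,T \right)} = 2 + T + N T$ ($q{\left(N,T \right)} = 2 + \left(T N + T\right) = 2 + \left(N T + T\right) = 2 + \left(T + N T\right) = 2 + T + N T$)
$\frac{q{\left(-74,206 \right)} - 11590}{-39038 - 39005} = \frac{\left(2 + 206 - 15244\right) - 11590}{-39038 - 39005} = \frac{\left(2 + 206 - 15244\right) - 11590}{-78043} = \left(-15036 - 11590\right) \left(- \frac{1}{78043}\right) = \left(-26626\right) \left(- \frac{1}{78043}\right) = \frac{26626}{78043}$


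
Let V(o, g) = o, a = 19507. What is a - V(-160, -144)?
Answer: 19667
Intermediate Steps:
a - V(-160, -144) = 19507 - 1*(-160) = 19507 + 160 = 19667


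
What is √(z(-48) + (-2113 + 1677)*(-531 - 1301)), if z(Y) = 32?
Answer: 8*√12481 ≈ 893.75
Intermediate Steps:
√(z(-48) + (-2113 + 1677)*(-531 - 1301)) = √(32 + (-2113 + 1677)*(-531 - 1301)) = √(32 - 436*(-1832)) = √(32 + 798752) = √798784 = 8*√12481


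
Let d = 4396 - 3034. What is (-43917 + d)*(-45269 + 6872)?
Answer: 1633984335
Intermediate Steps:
d = 1362
(-43917 + d)*(-45269 + 6872) = (-43917 + 1362)*(-45269 + 6872) = -42555*(-38397) = 1633984335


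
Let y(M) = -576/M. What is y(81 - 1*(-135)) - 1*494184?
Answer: -1482560/3 ≈ -4.9419e+5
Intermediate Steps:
y(81 - 1*(-135)) - 1*494184 = -576/(81 - 1*(-135)) - 1*494184 = -576/(81 + 135) - 494184 = -576/216 - 494184 = -576*1/216 - 494184 = -8/3 - 494184 = -1482560/3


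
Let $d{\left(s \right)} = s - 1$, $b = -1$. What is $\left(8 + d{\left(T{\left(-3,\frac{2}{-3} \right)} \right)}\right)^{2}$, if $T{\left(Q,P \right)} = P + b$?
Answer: $\frac{256}{9} \approx 28.444$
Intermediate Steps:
$T{\left(Q,P \right)} = -1 + P$ ($T{\left(Q,P \right)} = P - 1 = -1 + P$)
$d{\left(s \right)} = -1 + s$
$\left(8 + d{\left(T{\left(-3,\frac{2}{-3} \right)} \right)}\right)^{2} = \left(8 - \left(2 + \frac{2}{3}\right)\right)^{2} = \left(8 + \left(-1 + \left(-1 + 2 \left(- \frac{1}{3}\right)\right)\right)\right)^{2} = \left(8 - \frac{8}{3}\right)^{2} = \left(\frac{16}{3}\right)^{2} = \frac{256}{9}$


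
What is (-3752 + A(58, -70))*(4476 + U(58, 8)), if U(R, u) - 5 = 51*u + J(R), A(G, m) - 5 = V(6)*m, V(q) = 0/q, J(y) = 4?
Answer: -18334071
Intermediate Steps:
V(q) = 0
A(G, m) = 5 (A(G, m) = 5 + 0*m = 5 + 0 = 5)
U(R, u) = 9 + 51*u (U(R, u) = 5 + (51*u + 4) = 5 + (4 + 51*u) = 9 + 51*u)
(-3752 + A(58, -70))*(4476 + U(58, 8)) = (-3752 + 5)*(4476 + (9 + 51*8)) = -3747*(4476 + (9 + 408)) = -3747*(4476 + 417) = -3747*4893 = -18334071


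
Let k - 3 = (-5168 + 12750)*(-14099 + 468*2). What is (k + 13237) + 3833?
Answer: -99784793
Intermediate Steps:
k = -99801863 (k = 3 + (-5168 + 12750)*(-14099 + 468*2) = 3 + 7582*(-14099 + 936) = 3 + 7582*(-13163) = 3 - 99801866 = -99801863)
(k + 13237) + 3833 = (-99801863 + 13237) + 3833 = -99788626 + 3833 = -99784793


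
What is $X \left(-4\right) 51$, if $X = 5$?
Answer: $-1020$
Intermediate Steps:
$X \left(-4\right) 51 = 5 \left(-4\right) 51 = \left(-20\right) 51 = -1020$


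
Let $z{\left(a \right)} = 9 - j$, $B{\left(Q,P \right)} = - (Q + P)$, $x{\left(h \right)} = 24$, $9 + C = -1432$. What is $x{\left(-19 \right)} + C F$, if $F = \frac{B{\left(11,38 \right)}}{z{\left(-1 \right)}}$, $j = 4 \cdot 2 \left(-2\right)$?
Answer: $\frac{71209}{25} \approx 2848.4$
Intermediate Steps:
$C = -1441$ ($C = -9 - 1432 = -1441$)
$B{\left(Q,P \right)} = - P - Q$ ($B{\left(Q,P \right)} = - (P + Q) = - P - Q$)
$j = -16$ ($j = 8 \left(-2\right) = -16$)
$z{\left(a \right)} = 25$ ($z{\left(a \right)} = 9 - -16 = 9 + 16 = 25$)
$F = - \frac{49}{25}$ ($F = \frac{\left(-1\right) 38 - 11}{25} = \left(-38 - 11\right) \frac{1}{25} = \left(-49\right) \frac{1}{25} = - \frac{49}{25} \approx -1.96$)
$x{\left(-19 \right)} + C F = 24 - - \frac{70609}{25} = 24 + \frac{70609}{25} = \frac{71209}{25}$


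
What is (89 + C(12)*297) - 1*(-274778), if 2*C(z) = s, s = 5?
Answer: 551219/2 ≈ 2.7561e+5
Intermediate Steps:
C(z) = 5/2 (C(z) = (1/2)*5 = 5/2)
(89 + C(12)*297) - 1*(-274778) = (89 + (5/2)*297) - 1*(-274778) = (89 + 1485/2) + 274778 = 1663/2 + 274778 = 551219/2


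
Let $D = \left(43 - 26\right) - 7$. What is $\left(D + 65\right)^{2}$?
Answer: $5625$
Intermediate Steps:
$D = 10$ ($D = 17 - 7 = 10$)
$\left(D + 65\right)^{2} = \left(10 + 65\right)^{2} = 75^{2} = 5625$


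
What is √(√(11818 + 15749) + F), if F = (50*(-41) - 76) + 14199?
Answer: √(12073 + 3*√3063) ≈ 110.63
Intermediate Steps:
F = 12073 (F = (-2050 - 76) + 14199 = -2126 + 14199 = 12073)
√(√(11818 + 15749) + F) = √(√(11818 + 15749) + 12073) = √(√27567 + 12073) = √(3*√3063 + 12073) = √(12073 + 3*√3063)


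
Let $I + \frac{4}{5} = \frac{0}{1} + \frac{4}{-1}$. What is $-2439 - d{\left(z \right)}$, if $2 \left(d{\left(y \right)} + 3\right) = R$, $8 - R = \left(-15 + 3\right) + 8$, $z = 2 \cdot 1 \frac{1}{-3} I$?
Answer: $-2442$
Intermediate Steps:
$I = - \frac{24}{5}$ ($I = - \frac{4}{5} + \left(\frac{0}{1} + \frac{4}{-1}\right) = - \frac{4}{5} + \left(0 \cdot 1 + 4 \left(-1\right)\right) = - \frac{4}{5} + \left(0 - 4\right) = - \frac{4}{5} - 4 = - \frac{24}{5} \approx -4.8$)
$z = \frac{16}{5}$ ($z = 2 \cdot 1 \frac{1}{-3} \left(- \frac{24}{5}\right) = 2 \cdot 1 \left(- \frac{1}{3}\right) \left(- \frac{24}{5}\right) = 2 \left(- \frac{1}{3}\right) \left(- \frac{24}{5}\right) = \left(- \frac{2}{3}\right) \left(- \frac{24}{5}\right) = \frac{16}{5} \approx 3.2$)
$R = 12$ ($R = 8 - \left(\left(-15 + 3\right) + 8\right) = 8 - \left(-12 + 8\right) = 8 - -4 = 8 + 4 = 12$)
$d{\left(y \right)} = 3$ ($d{\left(y \right)} = -3 + \frac{1}{2} \cdot 12 = -3 + 6 = 3$)
$-2439 - d{\left(z \right)} = -2439 - 3 = -2442$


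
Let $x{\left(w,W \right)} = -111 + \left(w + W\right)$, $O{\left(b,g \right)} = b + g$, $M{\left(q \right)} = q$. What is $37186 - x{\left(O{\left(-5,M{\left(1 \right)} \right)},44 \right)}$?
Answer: $37257$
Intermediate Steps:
$x{\left(w,W \right)} = -111 + W + w$ ($x{\left(w,W \right)} = -111 + \left(W + w\right) = -111 + W + w$)
$37186 - x{\left(O{\left(-5,M{\left(1 \right)} \right)},44 \right)} = 37186 - \left(-111 + 44 + \left(-5 + 1\right)\right) = 37186 - \left(-111 + 44 - 4\right) = 37186 - -71 = 37186 + 71 = 37257$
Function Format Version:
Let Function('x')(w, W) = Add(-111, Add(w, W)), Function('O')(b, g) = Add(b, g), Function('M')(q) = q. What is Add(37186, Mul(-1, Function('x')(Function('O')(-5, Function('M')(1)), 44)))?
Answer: 37257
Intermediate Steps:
Function('x')(w, W) = Add(-111, W, w) (Function('x')(w, W) = Add(-111, Add(W, w)) = Add(-111, W, w))
Add(37186, Mul(-1, Function('x')(Function('O')(-5, Function('M')(1)), 44))) = Add(37186, Mul(-1, Add(-111, 44, Add(-5, 1)))) = Add(37186, Mul(-1, Add(-111, 44, -4))) = Add(37186, Mul(-1, -71)) = Add(37186, 71) = 37257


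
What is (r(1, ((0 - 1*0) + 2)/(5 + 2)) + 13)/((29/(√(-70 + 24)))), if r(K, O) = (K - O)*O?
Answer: 647*I*√46/1421 ≈ 3.0881*I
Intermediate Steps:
r(K, O) = O*(K - O)
(r(1, ((0 - 1*0) + 2)/(5 + 2)) + 13)/((29/(√(-70 + 24)))) = ((((0 - 1*0) + 2)/(5 + 2))*(1 - ((0 - 1*0) + 2)/(5 + 2)) + 13)/((29/(√(-70 + 24)))) = ((((0 + 0) + 2)/7)*(1 - ((0 + 0) + 2)/7) + 13)/((29/(√(-46)))) = (((0 + 2)*(⅐))*(1 - (0 + 2)/7) + 13)/((29/((I*√46)))) = ((2*(⅐))*(1 - 2/7) + 13)/((29*(-I*√46/46))) = (2*(1 - 1*2/7)/7 + 13)/((-29*I*√46/46)) = (I*√46/29)*(2*(1 - 2/7)/7 + 13) = (I*√46/29)*((2/7)*(5/7) + 13) = (I*√46/29)*(10/49 + 13) = (I*√46/29)*(647/49) = 647*I*√46/1421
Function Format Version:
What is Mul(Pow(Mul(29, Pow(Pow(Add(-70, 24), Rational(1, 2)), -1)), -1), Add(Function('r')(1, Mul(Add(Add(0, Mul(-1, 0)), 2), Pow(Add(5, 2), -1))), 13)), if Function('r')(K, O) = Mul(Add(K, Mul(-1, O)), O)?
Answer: Mul(Rational(647, 1421), I, Pow(46, Rational(1, 2))) ≈ Mul(3.0881, I)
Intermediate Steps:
Function('r')(K, O) = Mul(O, Add(K, Mul(-1, O)))
Mul(Pow(Mul(29, Pow(Pow(Add(-70, 24), Rational(1, 2)), -1)), -1), Add(Function('r')(1, Mul(Add(Add(0, Mul(-1, 0)), 2), Pow(Add(5, 2), -1))), 13)) = Mul(Pow(Mul(29, Pow(Pow(Add(-70, 24), Rational(1, 2)), -1)), -1), Add(Mul(Mul(Add(Add(0, Mul(-1, 0)), 2), Pow(Add(5, 2), -1)), Add(1, Mul(-1, Mul(Add(Add(0, Mul(-1, 0)), 2), Pow(Add(5, 2), -1))))), 13)) = Mul(Pow(Mul(29, Pow(Pow(-46, Rational(1, 2)), -1)), -1), Add(Mul(Mul(Add(Add(0, 0), 2), Pow(7, -1)), Add(1, Mul(-1, Mul(Add(Add(0, 0), 2), Pow(7, -1))))), 13)) = Mul(Pow(Mul(29, Pow(Mul(I, Pow(46, Rational(1, 2))), -1)), -1), Add(Mul(Mul(Add(0, 2), Rational(1, 7)), Add(1, Mul(-1, Mul(Add(0, 2), Rational(1, 7))))), 13)) = Mul(Pow(Mul(29, Mul(Rational(-1, 46), I, Pow(46, Rational(1, 2)))), -1), Add(Mul(Mul(2, Rational(1, 7)), Add(1, Mul(-1, Mul(2, Rational(1, 7))))), 13)) = Mul(Pow(Mul(Rational(-29, 46), I, Pow(46, Rational(1, 2))), -1), Add(Mul(Rational(2, 7), Add(1, Mul(-1, Rational(2, 7)))), 13)) = Mul(Mul(Rational(1, 29), I, Pow(46, Rational(1, 2))), Add(Mul(Rational(2, 7), Add(1, Rational(-2, 7))), 13)) = Mul(Mul(Rational(1, 29), I, Pow(46, Rational(1, 2))), Add(Mul(Rational(2, 7), Rational(5, 7)), 13)) = Mul(Mul(Rational(1, 29), I, Pow(46, Rational(1, 2))), Add(Rational(10, 49), 13)) = Mul(Mul(Rational(1, 29), I, Pow(46, Rational(1, 2))), Rational(647, 49)) = Mul(Rational(647, 1421), I, Pow(46, Rational(1, 2)))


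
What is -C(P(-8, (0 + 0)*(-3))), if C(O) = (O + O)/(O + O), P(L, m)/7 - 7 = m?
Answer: -1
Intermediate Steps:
P(L, m) = 49 + 7*m
C(O) = 1 (C(O) = (2*O)/((2*O)) = (2*O)*(1/(2*O)) = 1)
-C(P(-8, (0 + 0)*(-3))) = -1*1 = -1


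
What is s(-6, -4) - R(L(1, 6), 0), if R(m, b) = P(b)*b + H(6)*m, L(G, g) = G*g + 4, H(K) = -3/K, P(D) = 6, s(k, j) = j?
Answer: 1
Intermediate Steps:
L(G, g) = 4 + G*g
R(m, b) = 6*b - m/2 (R(m, b) = 6*b + (-3/6)*m = 6*b + (-3*⅙)*m = 6*b - m/2)
s(-6, -4) - R(L(1, 6), 0) = -4 - (6*0 - (4 + 1*6)/2) = -4 - (0 - (4 + 6)/2) = -4 - (0 - ½*10) = -4 - (0 - 5) = -4 - 1*(-5) = -4 + 5 = 1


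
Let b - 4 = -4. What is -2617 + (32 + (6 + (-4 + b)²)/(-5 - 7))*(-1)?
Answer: -15883/6 ≈ -2647.2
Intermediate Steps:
b = 0 (b = 4 - 4 = 0)
-2617 + (32 + (6 + (-4 + b)²)/(-5 - 7))*(-1) = -2617 + (32 + (6 + (-4 + 0)²)/(-5 - 7))*(-1) = -2617 + (32 + (6 + (-4)²)/(-12))*(-1) = -2617 + (32 + (6 + 16)*(-1/12))*(-1) = -2617 + (32 + 22*(-1/12))*(-1) = -2617 + (32 - 11/6)*(-1) = -2617 + (181/6)*(-1) = -2617 - 181/6 = -15883/6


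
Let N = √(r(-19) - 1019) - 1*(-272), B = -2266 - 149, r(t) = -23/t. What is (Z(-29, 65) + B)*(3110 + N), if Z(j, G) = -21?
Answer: -8238552 - 2436*I*√367422/19 ≈ -8.2386e+6 - 77715.0*I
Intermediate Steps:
B = -2415
N = 272 + I*√367422/19 (N = √(-23/(-19) - 1019) - 1*(-272) = √(-23*(-1/19) - 1019) + 272 = √(23/19 - 1019) + 272 = √(-19338/19) + 272 = I*√367422/19 + 272 = 272 + I*√367422/19 ≈ 272.0 + 31.903*I)
(Z(-29, 65) + B)*(3110 + N) = (-21 - 2415)*(3110 + (272 + I*√367422/19)) = -2436*(3382 + I*√367422/19) = -8238552 - 2436*I*√367422/19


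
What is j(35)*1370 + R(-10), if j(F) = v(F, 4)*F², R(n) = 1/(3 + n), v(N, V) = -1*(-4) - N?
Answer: -364180251/7 ≈ -5.2026e+7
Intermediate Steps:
v(N, V) = 4 - N
j(F) = F²*(4 - F) (j(F) = (4 - F)*F² = F²*(4 - F))
j(35)*1370 + R(-10) = (35²*(4 - 1*35))*1370 + 1/(3 - 10) = (1225*(4 - 35))*1370 + 1/(-7) = (1225*(-31))*1370 - ⅐ = -37975*1370 - ⅐ = -52025750 - ⅐ = -364180251/7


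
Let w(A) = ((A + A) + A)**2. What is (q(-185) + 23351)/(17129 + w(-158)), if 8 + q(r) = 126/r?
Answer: 4318329/44733925 ≈ 0.096534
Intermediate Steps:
q(r) = -8 + 126/r
w(A) = 9*A**2 (w(A) = (2*A + A)**2 = (3*A)**2 = 9*A**2)
(q(-185) + 23351)/(17129 + w(-158)) = ((-8 + 126/(-185)) + 23351)/(17129 + 9*(-158)**2) = ((-8 + 126*(-1/185)) + 23351)/(17129 + 9*24964) = ((-8 - 126/185) + 23351)/(17129 + 224676) = (-1606/185 + 23351)/241805 = (4318329/185)*(1/241805) = 4318329/44733925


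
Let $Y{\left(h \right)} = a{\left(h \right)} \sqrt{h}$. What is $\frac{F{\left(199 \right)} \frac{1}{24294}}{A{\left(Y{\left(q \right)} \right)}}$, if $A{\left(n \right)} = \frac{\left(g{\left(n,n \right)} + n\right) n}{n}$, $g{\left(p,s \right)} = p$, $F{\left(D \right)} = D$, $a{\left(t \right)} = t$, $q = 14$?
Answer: $\frac{199 \sqrt{14}}{9523248} \approx 7.8187 \cdot 10^{-5}$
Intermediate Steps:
$Y{\left(h \right)} = h^{\frac{3}{2}}$ ($Y{\left(h \right)} = h \sqrt{h} = h^{\frac{3}{2}}$)
$A{\left(n \right)} = 2 n$ ($A{\left(n \right)} = \frac{\left(n + n\right) n}{n} = \frac{2 n n}{n} = \frac{2 n^{2}}{n} = 2 n$)
$\frac{F{\left(199 \right)} \frac{1}{24294}}{A{\left(Y{\left(q \right)} \right)}} = \frac{199 \cdot \frac{1}{24294}}{2 \cdot 14^{\frac{3}{2}}} = \frac{199 \cdot \frac{1}{24294}}{2 \cdot 14 \sqrt{14}} = \frac{199}{24294 \cdot 28 \sqrt{14}} = \frac{199 \frac{\sqrt{14}}{392}}{24294} = \frac{199 \sqrt{14}}{9523248}$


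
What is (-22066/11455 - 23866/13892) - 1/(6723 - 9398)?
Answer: -155114265499/42568040050 ≈ -3.6439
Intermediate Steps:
(-22066/11455 - 23866/13892) - 1/(6723 - 9398) = (-22066*1/11455 - 23866*1/13892) - 1/(-2675) = (-22066/11455 - 11933/6946) - 1*(-1/2675) = -289962951/79566430 + 1/2675 = -155114265499/42568040050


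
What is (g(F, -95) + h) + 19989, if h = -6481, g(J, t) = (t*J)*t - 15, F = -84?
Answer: -744607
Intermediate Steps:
g(J, t) = -15 + J*t**2 (g(J, t) = (J*t)*t - 15 = J*t**2 - 15 = -15 + J*t**2)
(g(F, -95) + h) + 19989 = ((-15 - 84*(-95)**2) - 6481) + 19989 = ((-15 - 84*9025) - 6481) + 19989 = ((-15 - 758100) - 6481) + 19989 = (-758115 - 6481) + 19989 = -764596 + 19989 = -744607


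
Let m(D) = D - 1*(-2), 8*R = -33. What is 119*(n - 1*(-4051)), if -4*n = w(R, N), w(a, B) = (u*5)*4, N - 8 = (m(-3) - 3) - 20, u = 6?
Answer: 478499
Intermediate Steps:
R = -33/8 (R = (⅛)*(-33) = -33/8 ≈ -4.1250)
m(D) = 2 + D (m(D) = D + 2 = 2 + D)
N = -16 (N = 8 + (((2 - 3) - 3) - 20) = 8 + ((-1 - 3) - 20) = 8 + (-4 - 20) = 8 - 24 = -16)
w(a, B) = 120 (w(a, B) = (6*5)*4 = 30*4 = 120)
n = -30 (n = -¼*120 = -30)
119*(n - 1*(-4051)) = 119*(-30 - 1*(-4051)) = 119*(-30 + 4051) = 119*4021 = 478499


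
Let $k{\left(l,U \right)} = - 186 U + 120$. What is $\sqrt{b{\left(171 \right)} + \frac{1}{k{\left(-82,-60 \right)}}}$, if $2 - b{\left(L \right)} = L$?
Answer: $\frac{43 i \sqrt{726855}}{2820} \approx 13.0 i$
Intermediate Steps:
$k{\left(l,U \right)} = 120 - 186 U$
$b{\left(L \right)} = 2 - L$
$\sqrt{b{\left(171 \right)} + \frac{1}{k{\left(-82,-60 \right)}}} = \sqrt{\left(2 - 171\right) + \frac{1}{120 - -11160}} = \sqrt{\left(2 - 171\right) + \frac{1}{120 + 11160}} = \sqrt{-169 + \frac{1}{11280}} = \sqrt{- \frac{1906319}{11280}} = \frac{43 i \sqrt{726855}}{2820}$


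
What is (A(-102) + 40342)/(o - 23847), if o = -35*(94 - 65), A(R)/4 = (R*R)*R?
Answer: 2102245/12431 ≈ 169.11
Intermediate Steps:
A(R) = 4*R³ (A(R) = 4*((R*R)*R) = 4*(R²*R) = 4*R³)
o = -1015 (o = -35*29 = -1015)
(A(-102) + 40342)/(o - 23847) = (4*(-102)³ + 40342)/(-1015 - 23847) = (4*(-1061208) + 40342)/(-24862) = (-4244832 + 40342)*(-1/24862) = -4204490*(-1/24862) = 2102245/12431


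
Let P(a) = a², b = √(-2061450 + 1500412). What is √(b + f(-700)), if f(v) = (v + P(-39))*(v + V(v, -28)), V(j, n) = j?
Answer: √(-1149400 + I*√561038) ≈ 0.349 + 1072.1*I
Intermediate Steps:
b = I*√561038 (b = √(-561038) = I*√561038 ≈ 749.02*I)
f(v) = 2*v*(1521 + v) (f(v) = (v + (-39)²)*(v + v) = (v + 1521)*(2*v) = (1521 + v)*(2*v) = 2*v*(1521 + v))
√(b + f(-700)) = √(I*√561038 + 2*(-700)*(1521 - 700)) = √(I*√561038 + 2*(-700)*821) = √(I*√561038 - 1149400) = √(-1149400 + I*√561038)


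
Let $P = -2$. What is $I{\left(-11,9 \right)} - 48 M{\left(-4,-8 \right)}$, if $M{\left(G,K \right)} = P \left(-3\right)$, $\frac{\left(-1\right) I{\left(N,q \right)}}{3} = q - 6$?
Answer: $-297$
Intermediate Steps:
$I{\left(N,q \right)} = 18 - 3 q$ ($I{\left(N,q \right)} = - 3 \left(q - 6\right) = - 3 \left(-6 + q\right) = 18 - 3 q$)
$M{\left(G,K \right)} = 6$ ($M{\left(G,K \right)} = \left(-2\right) \left(-3\right) = 6$)
$I{\left(-11,9 \right)} - 48 M{\left(-4,-8 \right)} = \left(18 - 27\right) - 288 = -9 - 288 = -297$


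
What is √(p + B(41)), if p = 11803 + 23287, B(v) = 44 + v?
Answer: 5*√1407 ≈ 187.55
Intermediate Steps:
p = 35090
√(p + B(41)) = √(35090 + (44 + 41)) = √(35090 + 85) = √35175 = 5*√1407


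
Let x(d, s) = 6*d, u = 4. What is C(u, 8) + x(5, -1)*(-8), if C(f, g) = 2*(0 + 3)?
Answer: -234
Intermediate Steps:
C(f, g) = 6 (C(f, g) = 2*3 = 6)
C(u, 8) + x(5, -1)*(-8) = 6 + (6*5)*(-8) = 6 + 30*(-8) = 6 - 240 = -234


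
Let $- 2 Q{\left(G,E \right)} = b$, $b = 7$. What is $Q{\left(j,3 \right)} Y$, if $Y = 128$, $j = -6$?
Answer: $-448$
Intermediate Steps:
$Q{\left(G,E \right)} = - \frac{7}{2}$ ($Q{\left(G,E \right)} = \left(- \frac{1}{2}\right) 7 = - \frac{7}{2}$)
$Q{\left(j,3 \right)} Y = \left(- \frac{7}{2}\right) 128 = -448$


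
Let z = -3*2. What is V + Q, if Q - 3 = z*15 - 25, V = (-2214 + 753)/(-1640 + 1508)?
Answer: -4441/44 ≈ -100.93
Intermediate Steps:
z = -6
V = 487/44 (V = -1461/(-132) = -1461*(-1/132) = 487/44 ≈ 11.068)
Q = -112 (Q = 3 + (-6*15 - 25) = 3 + (-90 - 25) = 3 - 115 = -112)
V + Q = 487/44 - 112 = -4441/44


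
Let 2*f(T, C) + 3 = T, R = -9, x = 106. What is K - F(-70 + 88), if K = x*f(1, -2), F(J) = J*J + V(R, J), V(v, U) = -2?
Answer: -428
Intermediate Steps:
F(J) = -2 + J² (F(J) = J*J - 2 = J² - 2 = -2 + J²)
f(T, C) = -3/2 + T/2
K = -106 (K = 106*(-3/2 + (½)*1) = 106*(-3/2 + ½) = 106*(-1) = -106)
K - F(-70 + 88) = -106 - (-2 + (-70 + 88)²) = -106 - (-2 + 18²) = -106 - (-2 + 324) = -106 - 1*322 = -106 - 322 = -428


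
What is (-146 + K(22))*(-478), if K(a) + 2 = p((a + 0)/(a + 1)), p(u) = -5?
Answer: 73134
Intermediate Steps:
K(a) = -7 (K(a) = -2 - 5 = -7)
(-146 + K(22))*(-478) = (-146 - 7)*(-478) = -153*(-478) = 73134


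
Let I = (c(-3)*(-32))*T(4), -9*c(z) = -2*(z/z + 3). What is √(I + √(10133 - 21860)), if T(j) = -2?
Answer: √(512 + 27*I*√1303)/3 ≈ 9.4661 + 5.72*I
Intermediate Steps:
c(z) = 8/9 (c(z) = -(-2)*(z/z + 3)/9 = -(-2)*(1 + 3)/9 = -(-2)*4/9 = -⅑*(-8) = 8/9)
I = 512/9 (I = ((8/9)*(-32))*(-2) = -256/9*(-2) = 512/9 ≈ 56.889)
√(I + √(10133 - 21860)) = √(512/9 + √(10133 - 21860)) = √(512/9 + √(-11727)) = √(512/9 + 3*I*√1303)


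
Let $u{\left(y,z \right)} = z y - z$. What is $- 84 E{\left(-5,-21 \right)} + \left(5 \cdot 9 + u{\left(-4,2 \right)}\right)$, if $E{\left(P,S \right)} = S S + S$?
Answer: $-35245$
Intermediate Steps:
$E{\left(P,S \right)} = S + S^{2}$ ($E{\left(P,S \right)} = S^{2} + S = S + S^{2}$)
$u{\left(y,z \right)} = - z + y z$ ($u{\left(y,z \right)} = y z - z = - z + y z$)
$- 84 E{\left(-5,-21 \right)} + \left(5 \cdot 9 + u{\left(-4,2 \right)}\right) = - 84 \left(- 21 \left(1 - 21\right)\right) + \left(5 \cdot 9 + 2 \left(-1 - 4\right)\right) = - 84 \left(\left(-21\right) \left(-20\right)\right) + \left(45 + 2 \left(-5\right)\right) = \left(-84\right) 420 + \left(45 - 10\right) = -35280 + 35 = -35245$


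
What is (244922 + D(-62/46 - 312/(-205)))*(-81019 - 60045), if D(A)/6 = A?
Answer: -162902421973984/4715 ≈ -3.4550e+10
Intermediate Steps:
D(A) = 6*A
(244922 + D(-62/46 - 312/(-205)))*(-81019 - 60045) = (244922 + 6*(-62/46 - 312/(-205)))*(-81019 - 60045) = (244922 + 6*(-62*1/46 - 312*(-1/205)))*(-141064) = (244922 + 6*(-31/23 + 312/205))*(-141064) = (244922 + 6*(821/4715))*(-141064) = (244922 + 4926/4715)*(-141064) = (1154812156/4715)*(-141064) = -162902421973984/4715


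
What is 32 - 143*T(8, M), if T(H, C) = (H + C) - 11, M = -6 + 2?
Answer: 1033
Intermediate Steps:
M = -4
T(H, C) = -11 + C + H (T(H, C) = (C + H) - 11 = -11 + C + H)
32 - 143*T(8, M) = 32 - 143*(-11 - 4 + 8) = 32 - 143*(-7) = 32 + 1001 = 1033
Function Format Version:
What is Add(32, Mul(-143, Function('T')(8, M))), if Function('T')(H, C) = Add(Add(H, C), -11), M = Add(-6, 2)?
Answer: 1033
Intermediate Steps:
M = -4
Function('T')(H, C) = Add(-11, C, H) (Function('T')(H, C) = Add(Add(C, H), -11) = Add(-11, C, H))
Add(32, Mul(-143, Function('T')(8, M))) = Add(32, Mul(-143, Add(-11, -4, 8))) = Add(32, Mul(-143, -7)) = Add(32, 1001) = 1033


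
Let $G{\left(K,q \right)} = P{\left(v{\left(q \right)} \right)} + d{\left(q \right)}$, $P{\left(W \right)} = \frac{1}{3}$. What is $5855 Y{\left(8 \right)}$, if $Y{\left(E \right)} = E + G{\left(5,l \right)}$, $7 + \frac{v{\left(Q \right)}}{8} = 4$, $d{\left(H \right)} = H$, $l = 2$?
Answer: $\frac{181505}{3} \approx 60502.0$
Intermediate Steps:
$v{\left(Q \right)} = -24$ ($v{\left(Q \right)} = -56 + 8 \cdot 4 = -56 + 32 = -24$)
$P{\left(W \right)} = \frac{1}{3}$
$G{\left(K,q \right)} = \frac{1}{3} + q$
$Y{\left(E \right)} = \frac{7}{3} + E$ ($Y{\left(E \right)} = E + \left(\frac{1}{3} + 2\right) = E + \frac{7}{3} = \frac{7}{3} + E$)
$5855 Y{\left(8 \right)} = 5855 \left(\frac{7}{3} + 8\right) = 5855 \cdot \frac{31}{3} = \frac{181505}{3}$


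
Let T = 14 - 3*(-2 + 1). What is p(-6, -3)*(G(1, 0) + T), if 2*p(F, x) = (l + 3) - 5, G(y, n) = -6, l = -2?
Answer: -22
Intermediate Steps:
p(F, x) = -2 (p(F, x) = ((-2 + 3) - 5)/2 = (1 - 5)/2 = (1/2)*(-4) = -2)
T = 17 (T = 14 - 3*(-1) = 14 + 3 = 17)
p(-6, -3)*(G(1, 0) + T) = -2*(-6 + 17) = -2*11 = -22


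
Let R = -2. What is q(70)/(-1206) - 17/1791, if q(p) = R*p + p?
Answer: 1942/39999 ≈ 0.048551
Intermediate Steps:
q(p) = -p (q(p) = -2*p + p = -p)
q(70)/(-1206) - 17/1791 = -1*70/(-1206) - 17/1791 = -70*(-1/1206) - 17*1/1791 = 35/603 - 17/1791 = 1942/39999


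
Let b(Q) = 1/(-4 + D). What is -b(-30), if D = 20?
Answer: -1/16 ≈ -0.062500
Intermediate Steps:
b(Q) = 1/16 (b(Q) = 1/(-4 + 20) = 1/16)
-b(-30) = -1*1/16 = -1/16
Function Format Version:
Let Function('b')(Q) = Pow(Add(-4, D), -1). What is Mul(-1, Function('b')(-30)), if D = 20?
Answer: Rational(-1, 16) ≈ -0.062500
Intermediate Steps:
Function('b')(Q) = Rational(1, 16) (Function('b')(Q) = Pow(Add(-4, 20), -1) = Pow(16, -1) = Rational(1, 16))
Mul(-1, Function('b')(-30)) = Mul(-1, Rational(1, 16)) = Rational(-1, 16)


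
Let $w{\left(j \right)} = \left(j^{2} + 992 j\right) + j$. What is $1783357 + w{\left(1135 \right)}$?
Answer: $4198637$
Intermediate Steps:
$w{\left(j \right)} = j^{2} + 993 j$
$1783357 + w{\left(1135 \right)} = 1783357 + 1135 \left(993 + 1135\right) = 1783357 + 1135 \cdot 2128 = 1783357 + 2415280 = 4198637$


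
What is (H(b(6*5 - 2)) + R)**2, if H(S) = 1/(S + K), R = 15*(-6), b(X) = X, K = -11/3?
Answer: 43125489/5329 ≈ 8092.6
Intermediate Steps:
K = -11/3 (K = -11*1/3 = -11/3 ≈ -3.6667)
R = -90
H(S) = 1/(-11/3 + S) (H(S) = 1/(S - 11/3) = 1/(-11/3 + S))
(H(b(6*5 - 2)) + R)**2 = (3/(-11 + 3*(6*5 - 2)) - 90)**2 = (3/(-11 + 3*(30 - 2)) - 90)**2 = (3/(-11 + 3*28) - 90)**2 = (3/(-11 + 84) - 90)**2 = (3/73 - 90)**2 = (-6567/73)**2 = 43125489/5329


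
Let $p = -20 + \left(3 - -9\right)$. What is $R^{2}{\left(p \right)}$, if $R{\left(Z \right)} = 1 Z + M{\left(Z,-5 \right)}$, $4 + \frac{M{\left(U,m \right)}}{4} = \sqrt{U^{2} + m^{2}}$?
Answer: $2000 - 192 \sqrt{89} \approx 188.68$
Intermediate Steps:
$M{\left(U,m \right)} = -16 + 4 \sqrt{U^{2} + m^{2}}$
$p = -8$ ($p = -20 + \left(3 + 9\right) = -20 + 12 = -8$)
$R{\left(Z \right)} = -16 + Z + 4 \sqrt{25 + Z^{2}}$ ($R{\left(Z \right)} = 1 Z + \left(-16 + 4 \sqrt{Z^{2} + \left(-5\right)^{2}}\right) = Z + \left(-16 + 4 \sqrt{Z^{2} + 25}\right) = Z + \left(-16 + 4 \sqrt{25 + Z^{2}}\right) = -16 + Z + 4 \sqrt{25 + Z^{2}}$)
$R^{2}{\left(p \right)} = \left(-16 - 8 + 4 \sqrt{25 + \left(-8\right)^{2}}\right)^{2} = \left(-16 - 8 + 4 \sqrt{25 + 64}\right)^{2} = \left(-16 - 8 + 4 \sqrt{89}\right)^{2} = \left(-24 + 4 \sqrt{89}\right)^{2}$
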